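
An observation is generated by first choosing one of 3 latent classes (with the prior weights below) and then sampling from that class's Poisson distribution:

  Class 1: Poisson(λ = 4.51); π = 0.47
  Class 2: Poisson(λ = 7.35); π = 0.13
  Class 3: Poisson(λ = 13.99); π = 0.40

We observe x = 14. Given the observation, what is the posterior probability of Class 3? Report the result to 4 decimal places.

0.9686

P(component k | x) = π_k·f_k(x) / marginal(x), where marginal(x) = Σ_j π_j·f_j(x).
Evaluate each component's likelihood at the observed value:
  L_1 = e^(−4.51)·4.51^14/14! = 0.000181717
  L_2 = e^(−7.35)·7.35^14/14! = 0.00989806
  L_3 = e^(−13.99)·13.99^14/14! = 0.105989
Unnormalised posteriors:
  π_1·L_1 = 0.47 × 0.000181717 = 8.54069e-05
  π_2·L_2 = 0.13 × 0.00989806 = 0.00128675
  π_3·L_3 = 0.40 × 0.105989 = 0.0423955
Evidence: 8.54069e-05 + 0.00128675 + 0.0423955 = 0.0437677
So the posterior for Class 3 is 0.0423955 / 0.0437677 ≈ 0.9686.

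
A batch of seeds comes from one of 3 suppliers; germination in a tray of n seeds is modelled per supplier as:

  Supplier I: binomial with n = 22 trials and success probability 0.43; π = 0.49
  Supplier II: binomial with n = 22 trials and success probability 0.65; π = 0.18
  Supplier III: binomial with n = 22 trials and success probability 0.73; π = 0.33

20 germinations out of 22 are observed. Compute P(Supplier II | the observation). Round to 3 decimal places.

Apply Bayes' rule: the posterior for each component is proportional to its prior times its likelihood at x.
Evaluate each component's likelihood at the observed value:
  L_I = 3.50535e-06
  L_II = 0.00512879
  L_III = 0.0311026
Multiply by the mixture weights:
  P(Z=I)·L_I = 0.49 × 3.50535e-06 = 1.71762e-06
  P(Z=II)·L_II = 0.18 × 0.00512879 = 0.000923183
  P(Z=III)·L_III = 0.33 × 0.0311026 = 0.0102639
Sum: 1.71762e-06 + 0.000923183 + 0.0102639 = 0.0111888
So the posterior for Supplier II is 0.000923183 / 0.0111888 ≈ 0.083.

0.083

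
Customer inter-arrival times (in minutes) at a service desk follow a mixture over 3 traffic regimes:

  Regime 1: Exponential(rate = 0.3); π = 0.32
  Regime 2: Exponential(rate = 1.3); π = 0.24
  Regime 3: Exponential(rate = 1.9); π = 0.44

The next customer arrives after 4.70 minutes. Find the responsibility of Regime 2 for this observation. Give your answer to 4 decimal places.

0.0286

Posterior ∝ prior × likelihood, so P(k | x) ∝ π_k f_k(x); normalise over all components.
Component likelihoods at x = 4.70 minutes:
  p_1 = 0.3·e^(−0.3·4.70) = 0.3·e^(−1.4100) = 0.073243
  p_2 = 1.3·e^(−1.3·4.70) = 1.3·e^(−6.1100) = 0.00288672
  p_3 = 1.9·e^(−1.9·4.70) = 1.9·e^(−8.9300) = 0.00025148
Unnormalised posteriors:
  π_1·p_1 = 0.32 × 0.073243 = 0.0234378
  π_2·p_2 = 0.24 × 0.00288672 = 0.000692812
  π_3·p_3 = 0.44 × 0.00025148 = 0.000110651
Sum: 0.0234378 + 0.000692812 + 0.000110651 = 0.0242412
P(Regime 2 | x) ≈ 0.0286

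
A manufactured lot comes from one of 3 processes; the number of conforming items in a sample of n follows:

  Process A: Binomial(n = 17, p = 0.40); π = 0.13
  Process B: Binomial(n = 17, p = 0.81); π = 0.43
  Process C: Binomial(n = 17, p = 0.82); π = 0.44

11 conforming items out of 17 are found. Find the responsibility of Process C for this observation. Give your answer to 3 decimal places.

Apply Bayes' rule: the posterior for each component is proportional to its prior times its likelihood at x.
Component likelihoods at x = 11 conforming items out of 17:
  p_A = 0.0242185
  p_B = 0.0573373
  p_C = 0.0474425
Prior × likelihood for each component:
  w_A·p_A = 0.13 × 0.0242185 = 0.00314841
  w_B·p_B = 0.43 × 0.0573373 = 0.024655
  w_C·p_C = 0.44 × 0.0474425 = 0.0208747
Denominator: 0.00314841 + 0.024655 + 0.0208747 = 0.0486781
Responsibility of Process C: 0.0208747 / 0.0486781 ≈ 0.429

0.429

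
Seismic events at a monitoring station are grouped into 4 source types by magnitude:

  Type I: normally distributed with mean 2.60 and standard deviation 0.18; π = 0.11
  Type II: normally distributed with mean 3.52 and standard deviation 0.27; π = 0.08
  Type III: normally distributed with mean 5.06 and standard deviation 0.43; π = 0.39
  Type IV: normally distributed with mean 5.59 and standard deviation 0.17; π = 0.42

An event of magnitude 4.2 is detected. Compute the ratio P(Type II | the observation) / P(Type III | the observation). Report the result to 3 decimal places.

0.101

Only the two components matter; the odds are (π_i f_i(x)) / (π_j f_j(x)).
Component likelihoods at x = 4.2:
  L_I = 1.54285e-17
  L_II = 0.061972
  L_III = 0.12556
  L_IV = 7.13105e-15
0.00495776 / 0.0489686 ≈ 0.101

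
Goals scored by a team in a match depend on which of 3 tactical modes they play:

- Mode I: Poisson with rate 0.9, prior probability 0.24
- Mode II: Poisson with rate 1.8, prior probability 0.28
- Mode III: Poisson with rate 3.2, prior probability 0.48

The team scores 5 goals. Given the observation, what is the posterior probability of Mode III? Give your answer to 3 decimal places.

P(component k | x) = π_k·f_k(x) / marginal(x), where marginal(x) = Σ_j π_j·f_j(x).
Poisson probabilities:
  L_I = 0.00200063
  L_II = 0.0260286
  L_III = 0.113979
Unnormalised posteriors:
  π_I·L_I = 0.24 × 0.00200063 = 0.000480151
  π_II·L_II = 0.28 × 0.0260286 = 0.00728801
  π_III·L_III = 0.48 × 0.113979 = 0.0547101
Marginal: 0.000480151 + 0.00728801 + 0.0547101 = 0.0624783
Responsibility of Mode III: 0.0547101 / 0.0624783 ≈ 0.876

0.876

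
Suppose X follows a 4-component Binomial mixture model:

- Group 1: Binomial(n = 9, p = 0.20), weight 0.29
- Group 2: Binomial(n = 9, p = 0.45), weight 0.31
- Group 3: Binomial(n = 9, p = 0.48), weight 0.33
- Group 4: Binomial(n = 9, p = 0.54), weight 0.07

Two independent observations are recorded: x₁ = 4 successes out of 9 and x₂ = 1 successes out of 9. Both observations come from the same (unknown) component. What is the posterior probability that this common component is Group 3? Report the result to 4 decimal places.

0.1827

The responsibility of component k is π_k f_k(x) divided by Σ_j π_j f_j(x).
Since both observations come from the same component, the likelihood for component k is f_k(x₁)·f_k(x₂).
  p_1 = [0.0660603] × [0.30199] = 0.0199495
  p_2 = [0.260036] × [0.0339122] = 0.00881842
  p_3 = [0.254303] × [0.0230946] = 0.00587304
  p_4 = [0.220666] × [0.00974314] = 0.00214998
Prior × likelihood for each component:
  π_1·p_1 = 0.29 × 0.0199495 = 0.00578537
  π_2·p_2 = 0.31 × 0.00881842 = 0.00273371
  π_3·p_3 = 0.33 × 0.00587304 = 0.0019381
  π_4·p_4 = 0.07 × 0.00214998 = 0.000150498
Sum: 0.00578537 + 0.00273371 + 0.0019381 + 0.000150498 = 0.0106077
Responsibility of Group 3: 0.0019381 / 0.0106077 ≈ 0.1827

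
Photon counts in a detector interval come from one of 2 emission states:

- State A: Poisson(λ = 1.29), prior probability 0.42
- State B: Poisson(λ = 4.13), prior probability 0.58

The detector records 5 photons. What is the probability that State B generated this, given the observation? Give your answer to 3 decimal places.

0.964

Apply Bayes' rule: the posterior for each component is proportional to its prior times its likelihood at x.
Evaluate each component's likelihood at the observed value:
  L_A = 0.00819459
  L_B = 0.16104
Prior × likelihood for each component:
  π_A·L_A = 0.42 × 0.00819459 = 0.00344173
  π_B·L_B = 0.58 × 0.16104 = 0.093403
Normaliser: 0.00344173 + 0.093403 = 0.0968447
Responsibility of State B: 0.093403 / 0.0968447 ≈ 0.964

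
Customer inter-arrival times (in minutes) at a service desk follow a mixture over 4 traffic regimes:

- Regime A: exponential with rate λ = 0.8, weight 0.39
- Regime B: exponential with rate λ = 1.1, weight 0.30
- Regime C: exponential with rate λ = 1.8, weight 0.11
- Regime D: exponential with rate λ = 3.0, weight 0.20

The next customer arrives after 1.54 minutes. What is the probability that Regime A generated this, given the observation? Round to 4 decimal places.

0.5355

The responsibility of component k is w_k f_k(x) divided by Σ_j w_j f_j(x).
Component likelihoods at x = 1.54 minutes:
  p_A = 0.8·e^(−0.8·1.54) = 0.8·e^(−1.2320) = 0.233367
  p_B = 1.1·e^(−1.1·1.54) = 1.1·e^(−1.6940) = 0.202161
  p_C = 1.8·e^(−1.8·1.54) = 1.8·e^(−2.7720) = 0.112566
  p_D = 3.0·e^(−3.0·1.54) = 3.0·e^(−4.6200) = 0.0295584
Multiply by the mixture weights:
  w_A·p_A = 0.39 × 0.233367 = 0.0910131
  w_B·p_B = 0.30 × 0.202161 = 0.0606484
  w_C·p_C = 0.11 × 0.112566 = 0.0123823
  w_D·p_D = 0.20 × 0.0295584 = 0.00591168
Marginal: 0.0910131 + 0.0606484 + 0.0123823 + 0.00591168 = 0.169955
So the posterior for Regime A is 0.0910131 / 0.169955 ≈ 0.5355.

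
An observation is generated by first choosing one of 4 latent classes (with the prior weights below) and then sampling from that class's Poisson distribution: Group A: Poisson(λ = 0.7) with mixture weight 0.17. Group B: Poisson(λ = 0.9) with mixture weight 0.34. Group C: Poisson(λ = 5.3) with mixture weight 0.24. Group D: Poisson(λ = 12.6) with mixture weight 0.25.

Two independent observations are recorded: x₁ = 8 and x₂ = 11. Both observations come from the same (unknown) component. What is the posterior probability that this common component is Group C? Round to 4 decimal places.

0.1307

The responsibility of component k is w_k f_k(x) divided by Σ_j w_j f_j(x).
Since both observations come from the same component, the likelihood for component k is f_k(x₁)·f_k(x₂).
  f_A = [7.09999e-07] × [2.4599e-10] = 1.74652e-16
  f_B = [4.34065e-06] × [3.19629e-09] = 1.3874e-14
  f_C = [0.0770772] × [0.0115909] = 0.000893396
  f_D = [0.0531292] × [0.107352] = 0.00570352
Unnormalised posteriors:
  w_A·f_A = 0.17 × 1.74652e-16 = 2.96909e-17
  w_B·f_B = 0.34 × 1.3874e-14 = 4.71716e-15
  w_C·f_C = 0.24 × 0.000893396 = 0.000214415
  w_D·f_D = 0.25 × 0.00570352 = 0.00142588
Marginal: 2.96909e-17 + 4.71716e-15 + 0.000214415 + 0.00142588 = 0.0016403
So the posterior for Group C is 0.000214415 / 0.0016403 ≈ 0.1307.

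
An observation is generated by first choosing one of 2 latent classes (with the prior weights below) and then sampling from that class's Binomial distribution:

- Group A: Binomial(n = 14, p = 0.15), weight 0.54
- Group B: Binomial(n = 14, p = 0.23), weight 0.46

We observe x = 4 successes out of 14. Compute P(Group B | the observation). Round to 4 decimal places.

Posterior ∝ prior × likelihood, so P(k | x) ∝ P(Z=k) f_k(x); normalise over all components.
Binomial probabilities:
  L_A = C(14,4)·0.15^4·0.85^10 = 1001·0.00050625·0.196874 = 0.0997673
  L_B = C(14,4)·0.23^4·0.77^10 = 1001·0.00279841·0.0732668 = 0.205236
Prior × likelihood for each component:
  P(Z=A)·L_A = 0.54 × 0.0997673 = 0.0538744
  P(Z=B)·L_B = 0.46 × 0.205236 = 0.0944084
Denominator: 0.0538744 + 0.0944084 = 0.148283
So the posterior for Group B is 0.0944084 / 0.148283 ≈ 0.6367.

0.6367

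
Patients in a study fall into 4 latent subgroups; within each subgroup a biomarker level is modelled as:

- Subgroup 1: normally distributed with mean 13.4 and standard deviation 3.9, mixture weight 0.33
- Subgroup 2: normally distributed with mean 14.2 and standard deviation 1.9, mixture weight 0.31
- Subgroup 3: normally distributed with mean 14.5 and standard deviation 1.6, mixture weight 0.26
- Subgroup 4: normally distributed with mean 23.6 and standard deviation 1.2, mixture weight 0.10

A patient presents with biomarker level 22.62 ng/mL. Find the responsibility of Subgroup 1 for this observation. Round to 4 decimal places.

0.0797

P(component k | x) = π_k·f_k(x) / marginal(x), where marginal(x) = Σ_j π_j·f_j(x).
Component likelihoods at x = 22.62 ng/mL:
  L_1 = 0.0062548
  L_2 = 1.14189e-05
  L_3 = 6.36835e-07
  L_4 = 0.238179
Weight by the priors:
  π_1·L_1 = 0.33 × 0.0062548 = 0.00206409
  π_2·L_2 = 0.31 × 1.14189e-05 = 3.53987e-06
  π_3·L_3 = 0.26 × 6.36835e-07 = 1.65577e-07
  π_4·L_4 = 0.10 × 0.238179 = 0.0238179
Marginal: 0.00206409 + 3.53987e-06 + 1.65577e-07 + 0.0238179 = 0.0258857
P(Subgroup 1 | data) = 0.00206409 / 0.0258857 ≈ 0.0797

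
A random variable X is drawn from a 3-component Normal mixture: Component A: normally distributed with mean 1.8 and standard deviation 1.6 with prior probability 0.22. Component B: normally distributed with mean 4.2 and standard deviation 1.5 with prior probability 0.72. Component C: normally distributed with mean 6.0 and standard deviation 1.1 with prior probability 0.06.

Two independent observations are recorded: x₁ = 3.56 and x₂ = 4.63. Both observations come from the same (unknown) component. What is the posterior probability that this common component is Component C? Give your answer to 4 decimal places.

0.0067

P(component k | x) = π_k·f_k(x) / marginal(x), where marginal(x) = Σ_j π_j·f_j(x).
Since both observations come from the same component, the likelihood for component k is f_k(x₁)·f_k(x₂).
  f_A = [(1/(1.6·√(2π)))·exp(−(3.56−1.8)²/(2·1.6²)) = 0.249339·exp(-0.60500) = 0.136158] × [0.0521735] = 0.00710382
  f_B = [(1/(1.5·√(2π)))·exp(−(3.56−4.2)²/(2·1.5²)) = 0.265962·exp(-0.09102) = 0.242822] × [0.255255] = 0.0619816
  f_C = [(1/(1.1·√(2π)))·exp(−(3.56−6.0)²/(2·1.1²)) = 0.362675·exp(-2.46017) = 0.03098] × [0.166989] = 0.00517332
Multiply by the mixture weights:
  π_A·f_A = 0.22 × 0.00710382 = 0.00156284
  π_B·f_B = 0.72 × 0.0619816 = 0.0446267
  π_C·f_C = 0.06 × 0.00517332 = 0.000310399
Normaliser: 0.00156284 + 0.0446267 + 0.000310399 = 0.0465
P(Component C | x₁, x₂) = 0.000310399 / 0.0465 ≈ 0.0067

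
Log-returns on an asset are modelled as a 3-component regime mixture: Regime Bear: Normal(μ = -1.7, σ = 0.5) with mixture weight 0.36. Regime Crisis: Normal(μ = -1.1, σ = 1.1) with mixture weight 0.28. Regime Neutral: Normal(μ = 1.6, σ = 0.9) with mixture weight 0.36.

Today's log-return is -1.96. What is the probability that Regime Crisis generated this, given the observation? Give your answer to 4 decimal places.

The responsibility of component k is π_k f_k(x) divided by Σ_j π_j f_j(x).
Evaluate each component's likelihood at the observed value:
  L_Bear = 0.696985
  L_Crisis = 0.26717
  L_Neutral = 0.000177456
Prior × likelihood for each component:
  π_Bear·L_Bear = 0.36 × 0.696985 = 0.250915
  π_Crisis·L_Crisis = 0.28 × 0.26717 = 0.0748077
  π_Neutral·L_Neutral = 0.36 × 0.000177456 = 6.38842e-05
Marginal: 0.250915 + 0.0748077 + 6.38842e-05 = 0.325786
Responsibility of Regime Crisis: 0.0748077 / 0.325786 ≈ 0.2296

0.2296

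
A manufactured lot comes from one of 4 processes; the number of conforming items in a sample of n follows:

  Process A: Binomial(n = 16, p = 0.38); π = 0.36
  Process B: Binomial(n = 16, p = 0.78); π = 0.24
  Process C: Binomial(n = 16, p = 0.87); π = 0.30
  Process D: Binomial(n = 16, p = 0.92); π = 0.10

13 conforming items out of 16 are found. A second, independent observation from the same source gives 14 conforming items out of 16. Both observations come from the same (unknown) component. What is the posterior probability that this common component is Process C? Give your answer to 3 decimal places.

0.583

Apply Bayes' rule: the posterior for each component is proportional to its prior times its likelihood at x.
Since both observations come from the same component, the likelihood for component k is f_k(x₁)·f_k(x₂).
  L_A = [0.00045978] × [6.03858e-05] = 2.77642e-08
  L_B = [0.235877] × [0.179205] = 0.0422705
  L_C = [0.201265] × [0.288627] = 0.0580906
  L_D = [0.0969839] × [0.238996] = 0.0231788
Multiply by the mixture weights:
  P(Z=A)·L_A = 0.36 × 2.77642e-08 = 9.9951e-09
  P(Z=B)·L_B = 0.24 × 0.0422705 = 0.0101449
  P(Z=C)·L_C = 0.30 × 0.0580906 = 0.0174272
  P(Z=D)·L_D = 0.10 × 0.0231788 = 0.00231788
Normaliser: 9.9951e-09 + 0.0101449 + 0.0174272 + 0.00231788 = 0.02989
So the posterior for Process C is 0.0174272 / 0.02989 ≈ 0.583.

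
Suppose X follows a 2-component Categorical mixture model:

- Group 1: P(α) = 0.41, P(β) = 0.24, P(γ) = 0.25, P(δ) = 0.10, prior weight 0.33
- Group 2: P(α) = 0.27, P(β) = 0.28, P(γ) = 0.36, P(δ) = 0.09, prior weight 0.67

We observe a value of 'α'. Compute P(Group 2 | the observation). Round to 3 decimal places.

0.572

Apply Bayes' rule: the posterior for each component is proportional to its prior times its likelihood at x.
Component likelihoods at x = 'α':
  p_1 = 0.41
  p_2 = 0.27
Weight by the priors:
  w_1·p_1 = 0.33 × 0.41 = 0.1353
  w_2·p_2 = 0.67 × 0.27 = 0.1809
Marginal: 0.1353 + 0.1809 = 0.3162
P(Group 2 | x) = 0.1809 / 0.3162 ≈ 0.572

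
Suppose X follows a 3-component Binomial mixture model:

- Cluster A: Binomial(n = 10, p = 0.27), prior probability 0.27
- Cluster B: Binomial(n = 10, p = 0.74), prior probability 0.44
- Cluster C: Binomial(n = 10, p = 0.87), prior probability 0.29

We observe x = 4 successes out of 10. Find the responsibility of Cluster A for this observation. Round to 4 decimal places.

0.8394

Apply Bayes' rule: the posterior for each component is proportional to its prior times its likelihood at x.
Component likelihoods at x = 4 successes out of 10:
  L_A = 0.168893
  L_B = 0.019453
  L_C = 0.000580706
Weight by the priors:
  π_A·L_A = 0.27 × 0.168893 = 0.0456011
  π_B·L_B = 0.44 × 0.019453 = 0.00855931
  π_C·L_C = 0.29 × 0.000580706 = 0.000168405
Evidence: 0.0456011 + 0.00855931 + 0.000168405 = 0.0543288
Responsibility of Cluster A: 0.0456011 / 0.0543288 ≈ 0.8394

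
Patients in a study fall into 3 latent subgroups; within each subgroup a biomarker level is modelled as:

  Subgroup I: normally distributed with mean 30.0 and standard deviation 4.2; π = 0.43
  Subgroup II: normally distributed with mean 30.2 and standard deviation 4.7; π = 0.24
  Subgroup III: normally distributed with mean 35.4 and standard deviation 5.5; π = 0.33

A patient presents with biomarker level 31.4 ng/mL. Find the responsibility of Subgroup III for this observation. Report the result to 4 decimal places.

Posterior ∝ prior × likelihood, so P(k | x) ∝ w_k f_k(x); normalise over all components.
Component likelihoods at x = 31.4 ng/mL:
  L_I = 0.0898531
  L_II = 0.0821593
  L_III = 0.0556792
Prior × likelihood for each component:
  w_I·L_I = 0.43 × 0.0898531 = 0.0386369
  w_II·L_II = 0.24 × 0.0821593 = 0.0197182
  w_III·L_III = 0.33 × 0.0556792 = 0.0183741
Marginal: 0.0386369 + 0.0197182 + 0.0183741 = 0.0767292
P(Subgroup III | 31.4 ng/mL) ≈ 0.2395

0.2395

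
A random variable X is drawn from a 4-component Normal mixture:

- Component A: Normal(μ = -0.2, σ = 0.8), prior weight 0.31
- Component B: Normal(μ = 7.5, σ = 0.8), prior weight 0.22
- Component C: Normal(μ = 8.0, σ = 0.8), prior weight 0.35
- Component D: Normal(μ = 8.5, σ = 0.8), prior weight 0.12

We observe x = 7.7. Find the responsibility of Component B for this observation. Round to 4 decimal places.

0.3483

The responsibility of component k is P(Z=k) f_k(x) divided by Σ_j P(Z=j) f_j(x).
Normal densities:
  p_A = 3.33097e-22
  p_B = 0.483335
  p_C = 0.464819
  p_D = 0.302463
Multiply by the mixture weights:
  P(Z=A)·p_A = 0.31 × 3.33097e-22 = 1.0326e-22
  P(Z=B)·p_B = 0.22 × 0.483335 = 0.106334
  P(Z=C)·p_C = 0.35 × 0.464819 = 0.162687
  P(Z=D)·p_D = 0.12 × 0.302463 = 0.0362956
Sum: 1.0326e-22 + 0.106334 + 0.162687 + 0.0362956 = 0.305316
So the posterior for Component B is 0.106334 / 0.305316 ≈ 0.3483.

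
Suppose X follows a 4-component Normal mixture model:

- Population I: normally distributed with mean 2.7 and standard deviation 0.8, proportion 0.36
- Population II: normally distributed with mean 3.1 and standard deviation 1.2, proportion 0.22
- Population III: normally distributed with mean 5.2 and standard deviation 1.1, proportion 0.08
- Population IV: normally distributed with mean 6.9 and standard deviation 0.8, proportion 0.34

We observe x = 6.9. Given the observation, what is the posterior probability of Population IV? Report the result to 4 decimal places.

0.9481

Apply Bayes' rule: the posterior for each component is proportional to its prior times its likelihood at x.
Component likelihoods at x = 6.9:
  p_I = 5.16059e-07
  p_II = 0.00220915
  p_III = 0.109869
  p_IV = 0.498678
Weight by the priors:
  w_I·p_I = 0.36 × 5.16059e-07 = 1.85781e-07
  w_II·p_II = 0.22 × 0.00220915 = 0.000486012
  w_III·p_III = 0.08 × 0.109869 = 0.00878955
  w_IV·p_IV = 0.34 × 0.498678 = 0.16955
Sum: 1.85781e-07 + 0.000486012 + 0.00878955 + 0.16955 = 0.178826
P(Population IV | the observation) ≈ 0.9481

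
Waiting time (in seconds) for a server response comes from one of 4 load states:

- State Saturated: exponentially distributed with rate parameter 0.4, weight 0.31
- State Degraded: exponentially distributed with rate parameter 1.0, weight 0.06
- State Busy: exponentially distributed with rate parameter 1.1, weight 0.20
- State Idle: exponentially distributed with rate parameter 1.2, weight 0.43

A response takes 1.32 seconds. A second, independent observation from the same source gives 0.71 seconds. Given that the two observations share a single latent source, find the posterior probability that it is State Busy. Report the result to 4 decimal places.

0.2358

The responsibility of component k is P(Z=k) f_k(x) divided by Σ_j P(Z=j) f_j(x).
Since both observations come from the same component, the likelihood for component k is f_k(x₁)·f_k(x₂).
  L_Saturated = [0.4·e^(−0.4·1.32) = 0.4·e^(−0.5280) = 0.235913] × [0.301107] = 0.0710351
  L_Degraded = [1.0·e^(−1.0·1.32) = 1.0·e^(−1.3200) = 0.267135] × [0.491644] = 0.131336
  L_Busy = [1.1·e^(−1.1·1.32) = 1.1·e^(−1.4520) = 0.257512] × [0.503743] = 0.12972
  L_Idle = [1.2·e^(−1.2·1.32) = 1.2·e^(−1.5840) = 0.246183] × [0.511873] = 0.126015
Multiply by the mixture weights:
  P(Z=Saturated)·L_Saturated = 0.31 × 0.0710351 = 0.0220209
  P(Z=Degraded)·L_Degraded = 0.06 × 0.131336 = 0.00788013
  P(Z=Busy)·L_Busy = 0.20 × 0.12972 = 0.0259439
  P(Z=Idle)·L_Idle = 0.43 × 0.126015 = 0.0541863
Denominator: 0.0220209 + 0.00788013 + 0.0259439 + 0.0541863 = 0.110031
So the posterior for State Busy is 0.0259439 / 0.110031 ≈ 0.2358.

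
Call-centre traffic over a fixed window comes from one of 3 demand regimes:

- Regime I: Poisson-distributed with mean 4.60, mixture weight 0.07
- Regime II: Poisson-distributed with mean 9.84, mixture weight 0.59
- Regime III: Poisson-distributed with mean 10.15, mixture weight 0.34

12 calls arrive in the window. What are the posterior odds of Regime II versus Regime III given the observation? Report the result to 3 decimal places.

Since P(k|x) ∝ w_k f_k(x), the posterior odds are w_i f_i(x) / (w_j f_j(x)).
Evaluate each component's likelihood at the observed value:
  L_I = 0.00188366
  L_II = 0.091653
  L_III = 0.0975364
0.0540752 / 0.0331624 ≈ 1.631

1.631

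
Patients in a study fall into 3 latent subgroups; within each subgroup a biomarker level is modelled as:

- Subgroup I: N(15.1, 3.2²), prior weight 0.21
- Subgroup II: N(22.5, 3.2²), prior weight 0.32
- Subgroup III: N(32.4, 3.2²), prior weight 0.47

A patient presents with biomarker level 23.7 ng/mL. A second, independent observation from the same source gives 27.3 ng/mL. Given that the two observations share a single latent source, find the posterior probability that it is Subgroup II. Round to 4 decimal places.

By Bayes' theorem, P(k | x) = π_k f_k(x) / Σ_j π_j f_j(x).
Since both observations come from the same component, the likelihood for component k is f_k(x₁)·f_k(x₂).
  L_I = [0.00336806] × [8.69943e-05] = 2.93002e-07
  L_II = [0.116205] × [0.0404742] = 0.0047033
  L_III = [0.00309524] × [0.0350104] = 0.000108366
Prior × likelihood for each component:
  π_I·L_I = 0.21 × 2.93002e-07 = 6.15305e-08
  π_II·L_II = 0.32 × 0.0047033 = 0.00150506
  π_III·L_III = 0.47 × 0.000108366 = 5.09319e-05
Sum: 6.15305e-08 + 0.00150506 + 5.09319e-05 = 0.00155605
Responsibility of Subgroup II: 0.00150506 / 0.00155605 ≈ 0.9672

0.9672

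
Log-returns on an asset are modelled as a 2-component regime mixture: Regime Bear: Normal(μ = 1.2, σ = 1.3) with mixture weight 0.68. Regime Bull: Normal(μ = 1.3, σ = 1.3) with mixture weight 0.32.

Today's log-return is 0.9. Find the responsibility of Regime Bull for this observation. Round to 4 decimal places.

0.3155

P(component k | x) = π_k·f_k(x) / marginal(x), where marginal(x) = Σ_j π_j·f_j(x).
Normal densities:
  p_Bear = 0.298815
  p_Bull = 0.29269
Unnormalised posteriors:
  π_Bear·p_Bear = 0.68 × 0.298815 = 0.203194
  π_Bull·p_Bull = 0.32 × 0.29269 = 0.0936609
Denominator: 0.203194 + 0.0936609 = 0.296855
P(Regime Bull | data) = 0.0936609 / 0.296855 ≈ 0.3155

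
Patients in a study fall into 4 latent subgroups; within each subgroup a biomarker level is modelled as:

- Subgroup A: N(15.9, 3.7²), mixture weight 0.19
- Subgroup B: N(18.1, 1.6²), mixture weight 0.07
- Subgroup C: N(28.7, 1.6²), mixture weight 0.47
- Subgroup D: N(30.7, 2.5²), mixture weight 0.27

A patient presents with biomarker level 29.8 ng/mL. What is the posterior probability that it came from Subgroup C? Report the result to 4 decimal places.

0.6961

P(component k | x) = π_k·f_k(x) / marginal(x), where marginal(x) = Σ_j π_j·f_j(x).
Component likelihoods at x = 29.8 ng/mL:
  L_A = (1/(3.7·√(2π)))·exp(−(29.8−15.9)²/(2·3.7²)) = 0.107822·exp(-7.05661) = 9.29097e-05
  L_B = (1/(1.6·√(2π)))·exp(−(29.8−18.1)²/(2·1.6²)) = 0.249339·exp(-26.73633) = 6.10029e-13
  L_C = (1/(1.6·√(2π)))·exp(−(29.8−28.7)²/(2·1.6²)) = 0.249339·exp(-0.23633) = 0.196858
  L_D = (1/(2.5·√(2π)))·exp(−(29.8−30.7)²/(2·2.5²)) = 0.159577·exp(-0.06480) = 0.149564
Prior × likelihood for each component:
  π_A·L_A = 0.19 × 9.29097e-05 = 1.76529e-05
  π_B·L_B = 0.07 × 6.10029e-13 = 4.2702e-14
  π_C·L_C = 0.47 × 0.196858 = 0.0925235
  π_D·L_D = 0.27 × 0.149564 = 0.0403823
Marginal: 1.76529e-05 + 4.2702e-14 + 0.0925235 + 0.0403823 = 0.132923
P(Subgroup C | 29.8 ng/mL) = 0.0925235 / 0.132923 ≈ 0.6961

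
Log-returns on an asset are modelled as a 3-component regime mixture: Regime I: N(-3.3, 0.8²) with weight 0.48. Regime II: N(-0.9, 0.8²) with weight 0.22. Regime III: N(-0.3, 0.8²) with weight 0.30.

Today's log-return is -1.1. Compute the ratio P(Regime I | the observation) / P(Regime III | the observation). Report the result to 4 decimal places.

0.0601

Posterior odds = (P(Z=i) f_i(x)) / (P(Z=j) f_j(x)); the normalising sum cancels.
Component likelihoods at x = -1.1:
  f_I = (1/(0.8·√(2π)))·exp(−(-1.1−-3.3)²/(2·0.8²)) = 0.498678·exp(-3.78125) = 0.011367
  f_II = (1/(0.8·√(2π)))·exp(−(-1.1−-0.9)²/(2·0.8²)) = 0.498678·exp(-0.03125) = 0.483335
  f_III = (1/(0.8·√(2π)))·exp(−(-1.1−-0.3)²/(2·0.8²)) = 0.498678·exp(-0.50000) = 0.302463
Posterior odds = (P(Z=I)·f_I) / (P(Z=III)·f_III) = (0.48·0.011367) / (0.30·0.302463) = 0.00545614 / 0.090739 ≈ 0.0601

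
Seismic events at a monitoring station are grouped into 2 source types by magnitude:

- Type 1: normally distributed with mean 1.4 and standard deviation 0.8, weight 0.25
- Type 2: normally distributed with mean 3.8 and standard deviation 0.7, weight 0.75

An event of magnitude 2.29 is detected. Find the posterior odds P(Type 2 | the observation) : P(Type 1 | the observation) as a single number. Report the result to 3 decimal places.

Only the two components matter; the odds are (w_i f_i(x)) / (w_j f_j(x)).
Component likelihoods at x = 2.29:
  f_1 = (1/(0.8·√(2π)))·exp(−(2.29−1.4)²/(2·0.8²)) = 0.498678·exp(-0.61883) = 0.268576
  f_2 = (1/(0.7·√(2π)))·exp(−(2.29−3.8)²/(2·0.7²)) = 0.569918·exp(-2.32663) = 0.0556376
Odds = (0.75/0.25) × (0.0556376/0.268576) = 3 × 0.207158 ≈ 0.621

0.621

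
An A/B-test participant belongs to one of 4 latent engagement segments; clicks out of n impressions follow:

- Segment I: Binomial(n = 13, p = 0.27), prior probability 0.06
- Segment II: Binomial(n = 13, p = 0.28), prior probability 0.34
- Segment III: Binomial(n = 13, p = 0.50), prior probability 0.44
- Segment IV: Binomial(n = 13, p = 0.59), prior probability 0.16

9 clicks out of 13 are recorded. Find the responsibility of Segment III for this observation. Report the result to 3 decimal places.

The responsibility of component k is P(Z=k) f_k(x) divided by Σ_j P(Z=j) f_j(x).
Component likelihoods at x = 9 clicks out of 13:
  L_I = C(13,9)·0.27^9·0.73^4 = 715·7.6256e-06·0.283982 = 0.00154836
  L_II = C(13,9)·0.28^9·0.72^4 = 715·1.05785e-05·0.268739 = 0.00203263
  L_III = C(13,9)·0.50^9·0.50^4 = 715·0.00195312·0.0625 = 0.0872803
  L_IV = C(13,9)·0.59^9·0.41^4 = 715·0.008663·0.0282576 = 0.175029
Unnormalised posteriors:
  P(Z=I)·L_I = 0.06 × 0.00154836 = 9.29015e-05
  P(Z=II)·L_II = 0.34 × 0.00203263 = 0.000691094
  P(Z=III)·L_III = 0.44 × 0.0872803 = 0.0384033
  P(Z=IV)·L_IV = 0.16 × 0.175029 = 0.0280046
Sum: 9.29015e-05 + 0.000691094 + 0.0384033 + 0.0280046 = 0.0671919
So the posterior for Segment III is 0.0384033 / 0.0671919 ≈ 0.572.

0.572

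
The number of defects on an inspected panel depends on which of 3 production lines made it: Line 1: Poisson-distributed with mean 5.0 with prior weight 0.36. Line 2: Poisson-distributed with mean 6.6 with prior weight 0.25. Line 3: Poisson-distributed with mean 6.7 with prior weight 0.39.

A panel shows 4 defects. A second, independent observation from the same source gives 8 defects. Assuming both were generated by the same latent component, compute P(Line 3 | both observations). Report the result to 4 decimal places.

Posterior ∝ prior × likelihood, so P(k | x) ∝ π_k f_k(x); normalise over all components.
Since both observations come from the same component, the likelihood for component k is f_k(x₁)·f_k(x₂).
  L_1 = [0.175467] × [0.065278] = 0.0114542
  L_2 = [0.107553] × [0.121475] = 0.013065
  L_3 = [0.103351] × [0.123967] = 0.0128121
Unnormalised posteriors:
  π_1·L_1 = 0.36 × 0.0114542 = 0.0041235
  π_2·L_2 = 0.25 × 0.013065 = 0.00326624
  π_3·L_3 = 0.39 × 0.0128121 = 0.00499671
Normaliser: 0.0041235 + 0.00326624 + 0.00499671 = 0.0123865
Responsibility of Line 3: 0.00499671 / 0.0123865 ≈ 0.4034

0.4034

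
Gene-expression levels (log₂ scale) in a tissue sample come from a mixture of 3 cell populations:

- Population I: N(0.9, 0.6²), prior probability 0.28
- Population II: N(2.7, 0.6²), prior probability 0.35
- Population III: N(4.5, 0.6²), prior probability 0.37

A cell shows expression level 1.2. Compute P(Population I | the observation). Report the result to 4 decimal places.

Posterior ∝ prior × likelihood, so P(k | x) ∝ P(Z=k) f_k(x); normalise over all components.
Component likelihoods at x = 1.2:
  p_I = (1/(0.6·√(2π)))·exp(−(1.2−0.9)²/(2·0.6²)) = 0.664904·exp(-0.12500) = 0.586776
  p_II = (1/(0.6·√(2π)))·exp(−(1.2−2.7)²/(2·0.6²)) = 0.664904·exp(-3.12500) = 0.0292138
  p_III = (1/(0.6·√(2π)))·exp(−(1.2−4.5)²/(2·0.6²)) = 0.664904·exp(-15.12500) = 1.79496e-07
Weight by the priors:
  P(Z=I)·p_I = 0.28 × 0.586776 = 0.164297
  P(Z=II)·p_II = 0.35 × 0.0292138 = 0.0102248
  P(Z=III)·p_III = 0.37 × 1.79496e-07 = 6.64135e-08
Sum: 0.164297 + 0.0102248 + 6.64135e-08 = 0.174522
So the posterior for Population I is 0.164297 / 0.174522 ≈ 0.9414.

0.9414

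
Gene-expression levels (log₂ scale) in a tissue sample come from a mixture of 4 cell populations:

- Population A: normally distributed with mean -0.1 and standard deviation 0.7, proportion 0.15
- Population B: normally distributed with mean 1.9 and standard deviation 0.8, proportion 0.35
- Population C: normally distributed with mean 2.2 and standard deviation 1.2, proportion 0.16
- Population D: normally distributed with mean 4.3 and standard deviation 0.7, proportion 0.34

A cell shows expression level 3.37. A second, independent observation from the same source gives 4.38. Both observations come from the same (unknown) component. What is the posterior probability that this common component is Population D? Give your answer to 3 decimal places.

Posterior ∝ prior × likelihood, so P(k | x) ∝ w_k f_k(x); normalise over all components.
Since both observations come from the same component, the likelihood for component k is f_k(x₁)·f_k(x₂).
  L_A = [2.62903e-06] × [7.26877e-10] = 1.91098e-15
  L_B = [0.0921813] × [0.00408352] = 0.000376424
  L_C = [0.206682] × [0.0638385] = 0.0131943
  L_D = [0.23579] × [0.566208] = 0.133506
Prior × likelihood for each component:
  w_A·L_A = 0.15 × 1.91098e-15 = 2.86647e-16
  w_B·L_B = 0.35 × 0.000376424 = 0.000131749
  w_C·L_C = 0.16 × 0.0131943 = 0.00211109
  w_D·L_D = 0.34 × 0.133506 = 0.045392
Evidence: 2.86647e-16 + 0.000131749 + 0.00211109 + 0.045392 = 0.0476349
So the posterior for Population D is 0.045392 / 0.0476349 ≈ 0.953.

0.953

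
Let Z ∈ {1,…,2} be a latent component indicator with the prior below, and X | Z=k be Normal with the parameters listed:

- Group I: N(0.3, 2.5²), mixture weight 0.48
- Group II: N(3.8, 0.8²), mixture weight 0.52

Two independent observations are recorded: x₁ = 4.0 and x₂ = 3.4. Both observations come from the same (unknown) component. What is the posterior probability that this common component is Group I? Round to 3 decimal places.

0.017

P(component k | x) = π_k·f_k(x) / marginal(x), where marginal(x) = Σ_j π_j·f_j(x).
Since both observations come from the same component, the likelihood for component k is f_k(x₁)·f_k(x₂).
  p_I = [0.0533741] × [0.0739749] = 0.00394835
  p_II = [0.483335] × [0.440082] = 0.212707
Prior × likelihood for each component:
  π_I·p_I = 0.48 × 0.00394835 = 0.00189521
  π_II·p_II = 0.52 × 0.212707 = 0.110608
Evidence: 0.00189521 + 0.110608 = 0.112503
P(Group I | data) = 0.00189521 / 0.112503 ≈ 0.017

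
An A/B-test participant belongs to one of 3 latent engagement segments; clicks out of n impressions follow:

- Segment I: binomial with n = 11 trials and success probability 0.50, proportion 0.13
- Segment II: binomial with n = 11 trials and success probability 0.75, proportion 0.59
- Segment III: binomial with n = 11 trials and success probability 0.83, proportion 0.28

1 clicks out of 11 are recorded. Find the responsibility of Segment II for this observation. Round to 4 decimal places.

0.0066

By Bayes' theorem, P(k | x) = π_k f_k(x) / Σ_j π_j f_j(x).
Binomial probabilities:
  f_I = 0.00537109
  f_II = 7.86781e-06
  f_III = 1.8406e-07
Multiply by the mixture weights:
  π_I·f_I = 0.13 × 0.00537109 = 0.000698242
  π_II·f_II = 0.59 × 7.86781e-06 = 4.64201e-06
  π_III·f_III = 0.28 × 1.8406e-07 = 5.15369e-08
Denominator: 0.000698242 + 4.64201e-06 + 5.15369e-08 = 0.000702936
Responsibility of Segment II: 4.64201e-06 / 0.000702936 ≈ 0.0066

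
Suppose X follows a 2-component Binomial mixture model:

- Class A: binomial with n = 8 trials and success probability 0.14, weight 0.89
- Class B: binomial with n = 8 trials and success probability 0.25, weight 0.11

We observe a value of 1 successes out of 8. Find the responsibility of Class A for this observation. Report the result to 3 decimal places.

0.922

Posterior ∝ prior × likelihood, so P(k | x) ∝ π_k f_k(x); normalise over all components.
Evaluate each component's likelihood at the observed value:
  p_A = C(8,1)·0.14^1·0.86^7 = 8·0.14·0.347928 = 0.389679
  p_B = C(8,1)·0.25^1·0.75^7 = 8·0.25·0.133484 = 0.266968
Prior × likelihood for each component:
  π_A·p_A = 0.89 × 0.389679 = 0.346814
  π_B·p_B = 0.11 × 0.266968 = 0.0293665
Evidence: 0.346814 + 0.0293665 = 0.376181
So the posterior for Class A is 0.346814 / 0.376181 ≈ 0.922.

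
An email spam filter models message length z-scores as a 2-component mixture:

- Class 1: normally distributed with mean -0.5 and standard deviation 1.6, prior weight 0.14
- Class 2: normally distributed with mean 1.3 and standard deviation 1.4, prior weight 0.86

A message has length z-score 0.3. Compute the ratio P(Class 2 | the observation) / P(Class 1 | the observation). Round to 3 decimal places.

6.164

Since P(k|x) ∝ P(Z=k) f_k(x), the posterior odds are P(Z=i) f_i(x) / (P(Z=j) f_j(x)).
Component likelihoods at x = 0.3:
  p_1 = (1/(1.6·√(2π)))·exp(−(0.3−-0.5)²/(2·1.6²)) = 0.249339·exp(-0.12500) = 0.220041
  p_2 = (1/(1.4·√(2π)))·exp(−(0.3−1.3)²/(2·1.4²)) = 0.284959·exp(-0.25510) = 0.220797
Odds = (0.86/0.14) × (0.220797/0.220041) = 6.14286 × 1.00344 ≈ 6.164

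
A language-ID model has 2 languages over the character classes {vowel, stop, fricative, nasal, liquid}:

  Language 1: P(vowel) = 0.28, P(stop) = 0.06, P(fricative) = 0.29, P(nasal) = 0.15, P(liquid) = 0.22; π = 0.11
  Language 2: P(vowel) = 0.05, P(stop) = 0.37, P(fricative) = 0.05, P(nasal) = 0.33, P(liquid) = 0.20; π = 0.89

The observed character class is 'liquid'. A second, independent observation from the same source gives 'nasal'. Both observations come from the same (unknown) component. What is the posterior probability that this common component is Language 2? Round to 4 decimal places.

0.9418

By Bayes' theorem, P(k | x) = π_k f_k(x) / Σ_j π_j f_j(x).
Since both observations come from the same component, the likelihood for component k is f_k(x₁)·f_k(x₂).
  L_1 = [0.22] × [0.15] = 0.033
  L_2 = [0.2] × [0.33] = 0.066
Weight by the priors:
  π_1·L_1 = 0.11 × 0.033 = 0.00363
  π_2·L_2 = 0.89 × 0.066 = 0.05874
Evidence: 0.00363 + 0.05874 = 0.06237
P(Language 2 | x) ≈ 0.9418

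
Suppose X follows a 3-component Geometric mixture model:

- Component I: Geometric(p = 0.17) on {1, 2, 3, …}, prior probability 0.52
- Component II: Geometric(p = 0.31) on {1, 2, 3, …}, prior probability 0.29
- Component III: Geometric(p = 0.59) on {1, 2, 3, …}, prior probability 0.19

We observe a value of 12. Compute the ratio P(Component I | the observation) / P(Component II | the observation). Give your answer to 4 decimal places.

The posterior odds equal the prior odds times the likelihood ratio: (w_i/w_j)·(f_i(x)/f_j(x)).
Component likelihoods at x = 12:
  p_I = 0.17·(1−0.17)^11 = 0.17·0.128783 = 0.0218931
  p_II = 0.31·(1−0.31)^11 = 0.31·0.0168787 = 0.00523241
  p_III = 0.59·(1−0.59)^11 = 0.59·5.50329e-05 = 3.24694e-05
Posterior odds = (w_I·p_I) / (w_II·p_II) = (0.52·0.0218931) / (0.29·0.00523241) = 0.0113844 / 0.0015174 ≈ 7.5026

7.5026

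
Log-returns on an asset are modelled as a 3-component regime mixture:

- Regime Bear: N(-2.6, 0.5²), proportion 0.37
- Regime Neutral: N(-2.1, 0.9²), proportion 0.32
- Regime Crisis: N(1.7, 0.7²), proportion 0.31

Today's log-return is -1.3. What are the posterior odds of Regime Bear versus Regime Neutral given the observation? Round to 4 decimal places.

0.1052

The posterior odds equal the prior odds times the likelihood ratio: (P(Z=i)/P(Z=j))·(f_i(x)/f_j(x)).
Evaluate each component's likelihood at the observed value:
  f_Bear = 0.0271659
  f_Neutral = 0.298603
  f_Crisis = 5.8532e-05
0.0100514 / 0.095553 ≈ 0.1052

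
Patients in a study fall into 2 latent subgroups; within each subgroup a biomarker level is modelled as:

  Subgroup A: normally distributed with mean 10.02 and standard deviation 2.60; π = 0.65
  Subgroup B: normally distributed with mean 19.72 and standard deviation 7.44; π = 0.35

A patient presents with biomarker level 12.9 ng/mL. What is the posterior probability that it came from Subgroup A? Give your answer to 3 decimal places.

0.814

Posterior ∝ prior × likelihood, so P(k | x) ∝ π_k f_k(x); normalise over all components.
Component likelihoods at x = 12.9 ng/mL:
  f_A = (1/(2.60·√(2π)))·exp(−(12.9−10.02)²/(2·2.60²)) = 0.153439·exp(-0.61349) = 0.0830808
  f_B = (1/(7.44·√(2π)))·exp(−(12.9−19.72)²/(2·7.44²)) = 0.053621·exp(-0.42014) = 0.0352268
Weight by the priors:
  π_A·f_A = 0.65 × 0.0830808 = 0.0540025
  π_B·f_B = 0.35 × 0.0352268 = 0.0123294
Marginal: 0.0540025 + 0.0123294 = 0.0663319
P(Subgroup A | the observation) = 0.0540025 / 0.0663319 ≈ 0.814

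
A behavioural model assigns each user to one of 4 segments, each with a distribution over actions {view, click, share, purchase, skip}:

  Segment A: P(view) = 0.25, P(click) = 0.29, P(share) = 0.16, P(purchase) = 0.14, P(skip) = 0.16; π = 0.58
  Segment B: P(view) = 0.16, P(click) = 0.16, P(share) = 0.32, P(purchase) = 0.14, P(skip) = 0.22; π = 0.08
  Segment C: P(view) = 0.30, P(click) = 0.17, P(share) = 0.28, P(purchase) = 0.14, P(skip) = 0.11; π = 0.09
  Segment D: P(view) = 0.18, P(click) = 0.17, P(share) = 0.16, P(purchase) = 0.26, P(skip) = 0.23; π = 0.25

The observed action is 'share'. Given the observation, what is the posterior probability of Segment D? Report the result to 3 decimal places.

0.218

Apply Bayes' rule: the posterior for each component is proportional to its prior times its likelihood at x.
Component likelihoods at x = 'share':
  L_A = 0.16
  L_B = 0.32
  L_C = 0.28
  L_D = 0.16
Weight by the priors:
  P(Z=A)·L_A = 0.58 × 0.16 = 0.0928
  P(Z=B)·L_B = 0.08 × 0.32 = 0.0256
  P(Z=C)·L_C = 0.09 × 0.28 = 0.0252
  P(Z=D)·L_D = 0.25 × 0.16 = 0.04
Evidence: 0.0928 + 0.0256 + 0.0252 + 0.04 = 0.1836
So the posterior for Segment D is 0.04 / 0.1836 ≈ 0.218.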